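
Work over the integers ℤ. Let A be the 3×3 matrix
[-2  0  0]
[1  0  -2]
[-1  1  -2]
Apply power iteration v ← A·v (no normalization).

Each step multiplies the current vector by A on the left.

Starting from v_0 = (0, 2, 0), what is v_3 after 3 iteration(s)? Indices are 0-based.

v_0 = (0, 2, 0).
v_1 = A·v_0 = (0, 0, 2).
v_2 = A·v_1 = (0, -4, -4).
v_3 = A·v_2 = (0, 8, 4).

v_3 = (0, 8, 4)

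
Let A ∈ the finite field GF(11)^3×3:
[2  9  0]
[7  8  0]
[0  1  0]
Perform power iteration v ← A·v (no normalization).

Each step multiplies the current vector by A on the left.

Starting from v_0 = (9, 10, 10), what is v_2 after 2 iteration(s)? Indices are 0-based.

v_0 = (9, 10, 10).
v_1 = A·v_0 = (9, 0, 10).
v_2 = A·v_1 = (7, 8, 0).

v_2 = (7, 8, 0)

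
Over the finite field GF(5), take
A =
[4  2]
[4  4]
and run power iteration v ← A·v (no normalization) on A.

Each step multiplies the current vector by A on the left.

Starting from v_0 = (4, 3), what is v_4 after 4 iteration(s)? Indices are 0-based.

v_4 = (1, 3)

v_0 = (4, 3).
v_1 = A·v_0 = (2, 3).
v_2 = A·v_1 = (4, 0).
v_3 = A·v_2 = (1, 1).
v_4 = A·v_3 = (1, 3).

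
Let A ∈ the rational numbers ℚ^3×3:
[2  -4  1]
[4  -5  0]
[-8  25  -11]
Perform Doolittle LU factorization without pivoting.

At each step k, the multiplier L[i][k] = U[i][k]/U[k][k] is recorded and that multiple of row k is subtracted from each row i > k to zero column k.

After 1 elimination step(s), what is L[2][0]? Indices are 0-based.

Step 1: pivot at (0,0) is 2.
  row1 ← row1 − (2)·row0  ⇒  L[1][0]=2, U row1=(0, 3, -2)
  row2 ← row2 − (-4)·row0  ⇒  L[2][0]=-4, U row2=(0, 9, -7)

L[2][0] = -4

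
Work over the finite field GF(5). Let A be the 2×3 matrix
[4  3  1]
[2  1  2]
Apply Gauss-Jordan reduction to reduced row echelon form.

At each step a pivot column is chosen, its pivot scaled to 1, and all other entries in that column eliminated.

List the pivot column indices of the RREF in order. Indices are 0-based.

pivot columns: 0, 1

[1] R0 /= 4  ⇒  (1, 2, 4)
     R1 -= 2·R0  ⇒  (0, 2, 4)
[2] R1 /= 2  ⇒  (0, 1, 2)
     R0 -= 2·R1  ⇒  (1, 0, 0)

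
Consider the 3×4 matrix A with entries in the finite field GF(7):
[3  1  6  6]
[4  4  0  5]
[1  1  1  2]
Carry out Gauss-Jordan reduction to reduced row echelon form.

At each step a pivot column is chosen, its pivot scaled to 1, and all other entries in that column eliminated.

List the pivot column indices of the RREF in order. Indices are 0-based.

step 1: normalize row 0 (÷3) = (1, 5, 2, 2)
  row 1: subtract 4×row0 = (0, 5, 6, 4)
  row 2: subtract 1×row0 = (0, 3, 6, 0)
step 2: normalize row 1 (÷5) = (0, 1, 4, 5)
  row 0: subtract 5×row1 = (1, 0, 3, 5)
  row 2: subtract 3×row1 = (0, 0, 1, 6)
step 3: normalize row 2 (÷1) = (0, 0, 1, 6)
  row 0: subtract 3×row2 = (1, 0, 0, 1)
  row 1: subtract 4×row2 = (0, 1, 0, 2)

pivot columns: 0, 1, 2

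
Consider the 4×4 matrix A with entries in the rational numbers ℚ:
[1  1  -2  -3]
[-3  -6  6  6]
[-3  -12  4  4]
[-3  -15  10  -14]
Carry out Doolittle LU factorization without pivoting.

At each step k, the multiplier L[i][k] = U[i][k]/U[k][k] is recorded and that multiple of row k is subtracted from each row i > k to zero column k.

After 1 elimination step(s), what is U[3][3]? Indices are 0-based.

U[3][3] = -23

[col 0] pivot 1
  R1 -= -3*R0 → (0, -3, 0, -3)  (L[1][0] := -3)
  R2 -= -3*R0 → (0, -9, -2, -5)  (L[2][0] := -3)
  R3 -= -3*R0 → (0, -12, 4, -23)  (L[3][0] := -3)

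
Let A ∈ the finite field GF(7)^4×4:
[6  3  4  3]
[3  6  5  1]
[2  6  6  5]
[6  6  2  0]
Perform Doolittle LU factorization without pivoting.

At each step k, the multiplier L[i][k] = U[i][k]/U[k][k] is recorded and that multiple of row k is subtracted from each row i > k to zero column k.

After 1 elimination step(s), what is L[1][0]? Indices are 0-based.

[col 0] pivot 6
  R1 -= 4*R0 → (0, 1, 3, 3)  (L[1][0] := 4)
  R2 -= 5*R0 → (0, 5, 0, 4)  (L[2][0] := 5)
  R3 -= 1*R0 → (0, 3, 5, 4)  (L[3][0] := 1)

L[1][0] = 4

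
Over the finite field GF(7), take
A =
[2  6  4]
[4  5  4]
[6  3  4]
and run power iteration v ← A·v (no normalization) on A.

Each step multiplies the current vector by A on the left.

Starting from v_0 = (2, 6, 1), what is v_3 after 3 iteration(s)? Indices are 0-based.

v_0 = (2, 6, 1).
v_1 = A·v_0 = (2, 0, 6).
v_2 = A·v_1 = (0, 4, 1).
v_3 = A·v_2 = (0, 3, 2).

v_3 = (0, 3, 2)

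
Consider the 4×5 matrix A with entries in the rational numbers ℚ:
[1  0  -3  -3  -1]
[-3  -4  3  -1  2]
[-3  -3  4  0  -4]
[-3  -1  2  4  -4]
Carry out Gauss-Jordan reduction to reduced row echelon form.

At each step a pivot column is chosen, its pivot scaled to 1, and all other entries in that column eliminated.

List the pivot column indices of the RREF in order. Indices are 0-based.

pivot columns: 0, 1, 2, 3

step 1: normalize row 0 (÷1) = (1, 0, -3, -3, -1)
  row 1: subtract -3×row0 = (0, -4, -6, -10, -1)
  row 2: subtract -3×row0 = (0, -3, -5, -9, -7)
  row 3: subtract -3×row0 = (0, -1, -7, -5, -7)
step 2: normalize row 1 (÷-4) = (0, 1, 3/2, 5/2, 1/4)
  row 2: subtract -3×row1 = (0, 0, -1/2, -3/2, -25/4)
  row 3: subtract -1×row1 = (0, 0, -11/2, -5/2, -27/4)
step 3: normalize row 2 (÷-1/2) = (0, 0, 1, 3, 25/2)
  row 0: subtract -3×row2 = (1, 0, 0, 6, 73/2)
  row 1: subtract 3/2×row2 = (0, 1, 0, -2, -37/2)
  row 3: subtract -11/2×row2 = (0, 0, 0, 14, 62)
step 4: normalize row 3 (÷14) = (0, 0, 0, 1, 31/7)
  row 0: subtract 6×row3 = (1, 0, 0, 0, 139/14)
  row 1: subtract -2×row3 = (0, 1, 0, 0, -135/14)
  row 2: subtract 3×row3 = (0, 0, 1, 0, -11/14)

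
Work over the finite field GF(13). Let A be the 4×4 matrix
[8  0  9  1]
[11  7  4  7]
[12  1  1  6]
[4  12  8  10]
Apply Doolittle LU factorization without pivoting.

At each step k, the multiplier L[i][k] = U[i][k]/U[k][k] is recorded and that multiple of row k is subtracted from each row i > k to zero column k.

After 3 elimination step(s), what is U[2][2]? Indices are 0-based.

k=0: U[0][0]=8
  eliminate (1,0): mult=3, new row 1: (0, 7, 3, 4); set L[1][0]=3
  eliminate (2,0): mult=8, new row 2: (0, 1, 7, 11); set L[2][0]=8
  eliminate (3,0): mult=7, new row 3: (0, 12, 10, 3); set L[3][0]=7
k=1: U[1][1]=7
  eliminate (2,1): mult=2, new row 2: (0, 0, 1, 3); set L[2][1]=2
  eliminate (3,1): mult=11, new row 3: (0, 0, 3, 11); set L[3][1]=11
k=2: U[2][2]=1
  eliminate (3,2): mult=3, new row 3: (0, 0, 0, 2); set L[3][2]=3

U[2][2] = 1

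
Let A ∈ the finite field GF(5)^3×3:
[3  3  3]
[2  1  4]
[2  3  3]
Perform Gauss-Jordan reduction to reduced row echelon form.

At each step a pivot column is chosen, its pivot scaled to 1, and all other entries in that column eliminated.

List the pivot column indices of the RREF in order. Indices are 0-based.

step 1: normalize row 0 (÷3) = (1, 1, 1)
  row 1: subtract 2×row0 = (0, 4, 2)
  row 2: subtract 2×row0 = (0, 1, 1)
step 2: normalize row 1 (÷4) = (0, 1, 3)
  row 0: subtract 1×row1 = (1, 0, 3)
  row 2: subtract 1×row1 = (0, 0, 3)
step 3: normalize row 2 (÷3) = (0, 0, 1)
  row 0: subtract 3×row2 = (1, 0, 0)
  row 1: subtract 3×row2 = (0, 1, 0)

pivot columns: 0, 1, 2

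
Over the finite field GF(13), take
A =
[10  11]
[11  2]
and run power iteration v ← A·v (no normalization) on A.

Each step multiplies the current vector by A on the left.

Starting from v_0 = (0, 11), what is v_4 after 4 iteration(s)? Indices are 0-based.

v_4 = (7, 7)

v_0 = (0, 11).
v_1 = A·v_0 = (4, 9).
v_2 = A·v_1 = (9, 10).
v_3 = A·v_2 = (5, 2).
v_4 = A·v_3 = (7, 7).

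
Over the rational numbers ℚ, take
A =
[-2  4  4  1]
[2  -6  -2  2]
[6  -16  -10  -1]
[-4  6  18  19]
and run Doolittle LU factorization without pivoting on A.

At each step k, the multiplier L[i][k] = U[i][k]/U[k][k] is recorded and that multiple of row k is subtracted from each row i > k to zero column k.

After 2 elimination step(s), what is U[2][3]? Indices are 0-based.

U[2][3] = -4

Step 1: pivot at (0,0) is -2.
  row1 ← row1 − (-1)·row0  ⇒  L[1][0]=-1, U row1=(0, -2, 2, 3)
  row2 ← row2 − (-3)·row0  ⇒  L[2][0]=-3, U row2=(0, -4, 2, 2)
  row3 ← row3 − (2)·row0  ⇒  L[3][0]=2, U row3=(0, -2, 10, 17)
Step 2: pivot at (1,1) is -2.
  row2 ← row2 − (2)·row1  ⇒  L[2][1]=2, U row2=(0, 0, -2, -4)
  row3 ← row3 − (1)·row1  ⇒  L[3][1]=1, U row3=(0, 0, 8, 14)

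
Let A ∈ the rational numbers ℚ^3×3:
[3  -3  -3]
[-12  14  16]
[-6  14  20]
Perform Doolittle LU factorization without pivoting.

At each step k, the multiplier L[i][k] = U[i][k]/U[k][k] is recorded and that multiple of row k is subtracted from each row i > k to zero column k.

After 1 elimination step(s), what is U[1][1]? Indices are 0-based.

U[1][1] = 2

Step 1: pivot at (0,0) is 3.
  row1 ← row1 − (-4)·row0  ⇒  L[1][0]=-4, U row1=(0, 2, 4)
  row2 ← row2 − (-2)·row0  ⇒  L[2][0]=-2, U row2=(0, 8, 14)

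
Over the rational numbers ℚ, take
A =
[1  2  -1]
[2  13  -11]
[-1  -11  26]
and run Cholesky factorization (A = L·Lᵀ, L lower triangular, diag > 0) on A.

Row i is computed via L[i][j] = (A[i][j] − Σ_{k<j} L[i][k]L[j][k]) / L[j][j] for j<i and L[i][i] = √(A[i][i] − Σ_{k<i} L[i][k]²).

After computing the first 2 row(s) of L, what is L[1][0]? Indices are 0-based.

L[1][0] = 2

Step 1: L[0][0] = √(1) = 1.
  L[1][0] = (2) / L[0][0] = 2.
Step 2: L[1][1] = √(9) = 3.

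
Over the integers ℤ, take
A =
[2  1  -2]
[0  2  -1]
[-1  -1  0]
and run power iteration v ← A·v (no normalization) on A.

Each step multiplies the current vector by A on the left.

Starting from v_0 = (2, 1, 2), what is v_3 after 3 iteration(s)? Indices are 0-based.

v_3 = (21, 7, -11)

v_0 = (2, 1, 2).
v_1 = A·v_0 = (1, 0, -3).
v_2 = A·v_1 = (8, 3, -1).
v_3 = A·v_2 = (21, 7, -11).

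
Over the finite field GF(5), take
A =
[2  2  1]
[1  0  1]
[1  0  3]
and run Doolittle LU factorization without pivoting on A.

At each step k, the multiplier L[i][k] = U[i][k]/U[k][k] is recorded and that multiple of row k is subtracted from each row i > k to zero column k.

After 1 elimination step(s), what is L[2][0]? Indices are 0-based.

[col 0] pivot 2
  R1 -= 3*R0 → (0, 4, 3)  (L[1][0] := 3)
  R2 -= 3*R0 → (0, 4, 0)  (L[2][0] := 3)

L[2][0] = 3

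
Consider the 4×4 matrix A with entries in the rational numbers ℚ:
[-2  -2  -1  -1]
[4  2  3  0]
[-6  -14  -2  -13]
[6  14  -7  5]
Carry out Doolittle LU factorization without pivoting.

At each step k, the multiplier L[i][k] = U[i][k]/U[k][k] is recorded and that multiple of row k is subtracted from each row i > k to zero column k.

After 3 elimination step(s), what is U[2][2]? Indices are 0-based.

k=0: U[0][0]=-2
  eliminate (1,0): mult=-2, new row 1: (0, -2, 1, -2); set L[1][0]=-2
  eliminate (2,0): mult=3, new row 2: (0, -8, 1, -10); set L[2][0]=3
  eliminate (3,0): mult=-3, new row 3: (0, 8, -10, 2); set L[3][0]=-3
k=1: U[1][1]=-2
  eliminate (2,1): mult=4, new row 2: (0, 0, -3, -2); set L[2][1]=4
  eliminate (3,1): mult=-4, new row 3: (0, 0, -6, -6); set L[3][1]=-4
k=2: U[2][2]=-3
  eliminate (3,2): mult=2, new row 3: (0, 0, 0, -2); set L[3][2]=2

U[2][2] = -3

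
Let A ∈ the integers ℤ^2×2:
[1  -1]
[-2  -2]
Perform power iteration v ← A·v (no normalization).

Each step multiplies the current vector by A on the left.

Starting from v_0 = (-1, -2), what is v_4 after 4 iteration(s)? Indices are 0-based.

v_4 = (-29, -94)

v_0 = (-1, -2).
v_1 = A·v_0 = (1, 6).
v_2 = A·v_1 = (-5, -14).
v_3 = A·v_2 = (9, 38).
v_4 = A·v_3 = (-29, -94).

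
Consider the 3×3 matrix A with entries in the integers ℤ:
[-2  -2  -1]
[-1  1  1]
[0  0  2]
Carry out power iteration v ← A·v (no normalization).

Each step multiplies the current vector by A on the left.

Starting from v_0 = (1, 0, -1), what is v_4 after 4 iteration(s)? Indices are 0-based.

v_4 = (50, -17, -16)

v_0 = (1, 0, -1).
v_1 = A·v_0 = (-1, -2, -2).
v_2 = A·v_1 = (8, -3, -4).
v_3 = A·v_2 = (-6, -15, -8).
v_4 = A·v_3 = (50, -17, -16).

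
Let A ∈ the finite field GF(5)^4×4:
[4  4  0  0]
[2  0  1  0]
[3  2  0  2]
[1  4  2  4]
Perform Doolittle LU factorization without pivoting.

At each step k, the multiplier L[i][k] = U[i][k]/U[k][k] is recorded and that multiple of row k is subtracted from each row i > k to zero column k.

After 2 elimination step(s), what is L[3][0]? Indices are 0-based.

[col 0] pivot 4
  R1 -= 3*R0 → (0, 3, 1, 0)  (L[1][0] := 3)
  R2 -= 2*R0 → (0, 4, 0, 2)  (L[2][0] := 2)
  R3 -= 4*R0 → (0, 3, 2, 4)  (L[3][0] := 4)
[col 1] pivot 3
  R2 -= 3*R1 → (0, 0, 2, 2)  (L[2][1] := 3)
  R3 -= 1*R1 → (0, 0, 1, 4)  (L[3][1] := 1)

L[3][0] = 4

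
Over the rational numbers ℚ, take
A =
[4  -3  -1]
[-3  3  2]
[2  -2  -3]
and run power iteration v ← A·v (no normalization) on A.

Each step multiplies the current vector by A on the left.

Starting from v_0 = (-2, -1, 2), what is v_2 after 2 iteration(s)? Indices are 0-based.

v_0 = (-2, -1, 2).
v_1 = A·v_0 = (-7, 7, -8).
v_2 = A·v_1 = (-41, 26, -4).

v_2 = (-41, 26, -4)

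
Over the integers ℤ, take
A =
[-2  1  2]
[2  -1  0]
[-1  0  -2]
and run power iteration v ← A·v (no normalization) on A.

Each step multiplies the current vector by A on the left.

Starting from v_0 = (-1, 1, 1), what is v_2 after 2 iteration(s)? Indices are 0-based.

v_2 = (-15, 13, -3)

v_0 = (-1, 1, 1).
v_1 = A·v_0 = (5, -3, -1).
v_2 = A·v_1 = (-15, 13, -3).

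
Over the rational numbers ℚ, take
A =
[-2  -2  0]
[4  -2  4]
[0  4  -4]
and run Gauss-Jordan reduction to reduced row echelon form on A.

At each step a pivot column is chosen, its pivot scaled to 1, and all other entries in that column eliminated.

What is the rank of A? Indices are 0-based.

rank = 3

pivot(0,0)=-2: scale R0 → (1, 1, 0)
  clear (1,0): R1 −= (4)R0 → (0, -6, 4)
pivot(1,1)=-6: scale R1 → (0, 1, -2/3)
  clear (0,1): R0 −= (1)R1 → (1, 0, 2/3)
  clear (2,1): R2 −= (4)R1 → (0, 0, -4/3)
pivot(2,2)=-4/3: scale R2 → (0, 0, 1)
  clear (0,2): R0 −= (2/3)R2 → (1, 0, 0)
  clear (1,2): R1 −= (-2/3)R2 → (0, 1, 0)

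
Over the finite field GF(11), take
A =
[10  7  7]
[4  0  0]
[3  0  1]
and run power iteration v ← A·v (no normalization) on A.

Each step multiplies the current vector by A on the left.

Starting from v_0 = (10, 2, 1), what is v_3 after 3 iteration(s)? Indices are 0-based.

v_3 = (6, 8, 4)

v_0 = (10, 2, 1).
v_1 = A·v_0 = (0, 7, 9).
v_2 = A·v_1 = (2, 0, 9).
v_3 = A·v_2 = (6, 8, 4).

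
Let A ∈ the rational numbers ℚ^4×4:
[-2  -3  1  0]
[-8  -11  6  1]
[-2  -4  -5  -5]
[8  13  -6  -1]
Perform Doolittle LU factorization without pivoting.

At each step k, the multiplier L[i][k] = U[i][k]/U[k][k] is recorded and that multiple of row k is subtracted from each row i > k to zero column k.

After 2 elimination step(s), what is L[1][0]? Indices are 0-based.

[col 0] pivot -2
  R1 -= 4*R0 → (0, 1, 2, 1)  (L[1][0] := 4)
  R2 -= 1*R0 → (0, -1, -6, -5)  (L[2][0] := 1)
  R3 -= -4*R0 → (0, 1, -2, -1)  (L[3][0] := -4)
[col 1] pivot 1
  R2 -= -1*R1 → (0, 0, -4, -4)  (L[2][1] := -1)
  R3 -= 1*R1 → (0, 0, -4, -2)  (L[3][1] := 1)

L[1][0] = 4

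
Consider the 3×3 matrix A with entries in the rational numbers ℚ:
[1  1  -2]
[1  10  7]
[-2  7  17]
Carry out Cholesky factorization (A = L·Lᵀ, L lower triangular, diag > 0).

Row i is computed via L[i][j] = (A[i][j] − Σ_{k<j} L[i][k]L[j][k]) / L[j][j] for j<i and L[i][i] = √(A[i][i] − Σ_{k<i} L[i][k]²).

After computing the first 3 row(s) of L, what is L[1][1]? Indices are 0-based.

Step 1: L[0][0] = √(1) = 1.
  L[1][0] = (1) / L[0][0] = 1.
Step 2: L[1][1] = √(9) = 3.
  L[2][0] = (-2) / L[0][0] = -2.
  L[2][1] = (9) / L[1][1] = 3.
Step 3: L[2][2] = √(4) = 2.

L[1][1] = 3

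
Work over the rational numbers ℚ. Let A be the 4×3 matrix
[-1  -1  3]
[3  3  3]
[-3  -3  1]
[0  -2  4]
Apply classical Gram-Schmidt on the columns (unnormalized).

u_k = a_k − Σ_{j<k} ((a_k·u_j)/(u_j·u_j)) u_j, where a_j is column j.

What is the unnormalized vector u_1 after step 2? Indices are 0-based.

u_1 = (0, 0, 0, -2)

Step 1: u_0 = a_0 = (-1, 3, -3, 0).
Step 2: u_1 = a_1 − (1)·u_0 = (0, 0, 0, -2).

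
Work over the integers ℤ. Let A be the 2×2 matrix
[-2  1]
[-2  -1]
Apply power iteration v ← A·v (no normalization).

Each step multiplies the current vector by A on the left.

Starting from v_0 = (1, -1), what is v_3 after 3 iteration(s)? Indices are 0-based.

v_0 = (1, -1).
v_1 = A·v_0 = (-3, -1).
v_2 = A·v_1 = (5, 7).
v_3 = A·v_2 = (-3, -17).

v_3 = (-3, -17)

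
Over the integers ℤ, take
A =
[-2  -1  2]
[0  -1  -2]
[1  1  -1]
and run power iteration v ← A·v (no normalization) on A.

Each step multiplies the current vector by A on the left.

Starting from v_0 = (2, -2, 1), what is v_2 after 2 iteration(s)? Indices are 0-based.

v_2 = (-2, 2, 1)

v_0 = (2, -2, 1).
v_1 = A·v_0 = (0, 0, -1).
v_2 = A·v_1 = (-2, 2, 1).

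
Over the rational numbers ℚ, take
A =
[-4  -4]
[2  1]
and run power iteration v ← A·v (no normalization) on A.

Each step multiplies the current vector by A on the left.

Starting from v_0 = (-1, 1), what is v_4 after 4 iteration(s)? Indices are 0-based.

v_0 = (-1, 1).
v_1 = A·v_0 = (0, -1).
v_2 = A·v_1 = (4, -1).
v_3 = A·v_2 = (-12, 7).
v_4 = A·v_3 = (20, -17).

v_4 = (20, -17)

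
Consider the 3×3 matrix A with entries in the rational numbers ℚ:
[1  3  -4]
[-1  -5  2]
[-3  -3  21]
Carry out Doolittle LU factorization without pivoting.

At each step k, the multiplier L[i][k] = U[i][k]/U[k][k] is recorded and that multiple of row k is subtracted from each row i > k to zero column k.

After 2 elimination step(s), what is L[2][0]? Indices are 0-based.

Step 1: pivot at (0,0) is 1.
  row1 ← row1 − (-1)·row0  ⇒  L[1][0]=-1, U row1=(0, -2, -2)
  row2 ← row2 − (-3)·row0  ⇒  L[2][0]=-3, U row2=(0, 6, 9)
Step 2: pivot at (1,1) is -2.
  row2 ← row2 − (-3)·row1  ⇒  L[2][1]=-3, U row2=(0, 0, 3)

L[2][0] = -3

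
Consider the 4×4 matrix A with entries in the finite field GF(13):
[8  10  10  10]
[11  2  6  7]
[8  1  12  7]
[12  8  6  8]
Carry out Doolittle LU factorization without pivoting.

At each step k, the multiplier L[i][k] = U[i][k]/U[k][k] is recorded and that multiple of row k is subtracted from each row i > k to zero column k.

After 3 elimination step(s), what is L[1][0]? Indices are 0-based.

L[1][0] = 3

[col 0] pivot 8
  R1 -= 3*R0 → (0, 11, 2, 3)  (L[1][0] := 3)
  R2 -= 1*R0 → (0, 4, 2, 10)  (L[2][0] := 1)
  R3 -= 8*R0 → (0, 6, 4, 6)  (L[3][0] := 8)
[col 1] pivot 11
  R2 -= 11*R1 → (0, 0, 6, 3)  (L[2][1] := 11)
  R3 -= 10*R1 → (0, 0, 10, 2)  (L[3][1] := 10)
[col 2] pivot 6
  R3 -= 6*R2 → (0, 0, 0, 10)  (L[3][2] := 6)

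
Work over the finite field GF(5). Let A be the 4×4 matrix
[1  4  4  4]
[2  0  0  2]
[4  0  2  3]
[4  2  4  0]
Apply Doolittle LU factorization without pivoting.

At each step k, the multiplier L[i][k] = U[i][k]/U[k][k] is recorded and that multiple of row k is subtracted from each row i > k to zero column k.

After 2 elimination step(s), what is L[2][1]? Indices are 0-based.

k=0: U[0][0]=1
  eliminate (1,0): mult=2, new row 1: (0, 2, 2, 4); set L[1][0]=2
  eliminate (2,0): mult=4, new row 2: (0, 4, 1, 2); set L[2][0]=4
  eliminate (3,0): mult=4, new row 3: (0, 1, 3, 4); set L[3][0]=4
k=1: U[1][1]=2
  eliminate (2,1): mult=2, new row 2: (0, 0, 2, 4); set L[2][1]=2
  eliminate (3,1): mult=3, new row 3: (0, 0, 2, 2); set L[3][1]=3

L[2][1] = 2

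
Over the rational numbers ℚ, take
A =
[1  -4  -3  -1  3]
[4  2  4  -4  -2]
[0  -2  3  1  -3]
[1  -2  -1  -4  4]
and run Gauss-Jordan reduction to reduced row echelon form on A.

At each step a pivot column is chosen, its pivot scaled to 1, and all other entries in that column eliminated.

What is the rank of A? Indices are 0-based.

[1] R0 /= 1  ⇒  (1, -4, -3, -1, 3)
     R1 -= 4·R0  ⇒  (0, 18, 16, 0, -14)
     R3 -= 1·R0  ⇒  (0, 2, 2, -3, 1)
[2] R1 /= 18  ⇒  (0, 1, 8/9, 0, -7/9)
     R0 -= -4·R1  ⇒  (1, 0, 5/9, -1, -1/9)
     R2 -= -2·R1  ⇒  (0, 0, 43/9, 1, -41/9)
     R3 -= 2·R1  ⇒  (0, 0, 2/9, -3, 23/9)
[3] R2 /= 43/9  ⇒  (0, 0, 1, 9/43, -41/43)
     R0 -= 5/9·R2  ⇒  (1, 0, 0, -48/43, 18/43)
     R1 -= 8/9·R2  ⇒  (0, 1, 0, -8/43, 3/43)
     R3 -= 2/9·R2  ⇒  (0, 0, 0, -131/43, 119/43)
[4] R3 /= -131/43  ⇒  (0, 0, 0, 1, -119/131)
     R0 -= -48/43·R3  ⇒  (1, 0, 0, 0, -78/131)
     R1 -= -8/43·R3  ⇒  (0, 1, 0, 0, -13/131)
     R2 -= 9/43·R3  ⇒  (0, 0, 1, 0, -100/131)

rank = 4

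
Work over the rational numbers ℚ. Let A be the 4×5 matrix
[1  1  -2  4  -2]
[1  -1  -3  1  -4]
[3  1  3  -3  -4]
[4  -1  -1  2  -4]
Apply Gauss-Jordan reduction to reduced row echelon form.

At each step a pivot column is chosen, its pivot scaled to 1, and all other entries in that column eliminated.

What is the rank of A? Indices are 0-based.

step 1: normalize row 0 (÷1) = (1, 1, -2, 4, -2)
  row 1: subtract 1×row0 = (0, -2, -1, -3, -2)
  row 2: subtract 3×row0 = (0, -2, 9, -15, 2)
  row 3: subtract 4×row0 = (0, -5, 7, -14, 4)
step 2: normalize row 1 (÷-2) = (0, 1, 1/2, 3/2, 1)
  row 0: subtract 1×row1 = (1, 0, -5/2, 5/2, -3)
  row 2: subtract -2×row1 = (0, 0, 10, -12, 4)
  row 3: subtract -5×row1 = (0, 0, 19/2, -13/2, 9)
step 3: normalize row 2 (÷10) = (0, 0, 1, -6/5, 2/5)
  row 0: subtract -5/2×row2 = (1, 0, 0, -1/2, -2)
  row 1: subtract 1/2×row2 = (0, 1, 0, 21/10, 4/5)
  row 3: subtract 19/2×row2 = (0, 0, 0, 49/10, 26/5)
step 4: normalize row 3 (÷49/10) = (0, 0, 0, 1, 52/49)
  row 0: subtract -1/2×row3 = (1, 0, 0, 0, -72/49)
  row 1: subtract 21/10×row3 = (0, 1, 0, 0, -10/7)
  row 2: subtract -6/5×row3 = (0, 0, 1, 0, 82/49)

rank = 4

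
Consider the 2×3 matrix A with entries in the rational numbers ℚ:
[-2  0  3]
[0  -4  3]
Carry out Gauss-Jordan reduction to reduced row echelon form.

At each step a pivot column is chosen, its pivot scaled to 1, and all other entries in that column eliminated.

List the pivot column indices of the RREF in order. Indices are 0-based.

pivot columns: 0, 1

[1] R0 /= -2  ⇒  (1, 0, -3/2)
[2] R1 /= -4  ⇒  (0, 1, -3/4)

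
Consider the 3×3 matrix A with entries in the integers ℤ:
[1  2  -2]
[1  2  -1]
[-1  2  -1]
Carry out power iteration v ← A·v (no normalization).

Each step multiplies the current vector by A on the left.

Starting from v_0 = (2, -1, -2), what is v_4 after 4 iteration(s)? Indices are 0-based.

v_0 = (2, -1, -2).
v_1 = A·v_0 = (4, 2, -2).
v_2 = A·v_1 = (12, 10, 2).
v_3 = A·v_2 = (28, 30, 6).
v_4 = A·v_3 = (76, 82, 26).

v_4 = (76, 82, 26)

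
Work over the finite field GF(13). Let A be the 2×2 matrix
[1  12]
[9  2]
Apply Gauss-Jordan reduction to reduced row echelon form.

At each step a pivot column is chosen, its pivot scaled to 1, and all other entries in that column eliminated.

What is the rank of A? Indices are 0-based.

rank = 2

pivot(0,0)=1: scale R0 → (1, 12)
  clear (1,0): R1 −= (9)R0 → (0, 11)
pivot(1,1)=11: scale R1 → (0, 1)
  clear (0,1): R0 −= (12)R1 → (1, 0)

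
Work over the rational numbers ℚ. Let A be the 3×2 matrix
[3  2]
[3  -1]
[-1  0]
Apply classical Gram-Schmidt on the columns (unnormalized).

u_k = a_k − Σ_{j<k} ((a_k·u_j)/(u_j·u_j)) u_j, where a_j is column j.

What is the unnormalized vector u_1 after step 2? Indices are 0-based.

u_1 = (29/19, -28/19, 3/19)

Step 1: u_0 = a_0 = (3, 3, -1).
Step 2: u_1 = a_1 − (3/19)·u_0 = (29/19, -28/19, 3/19).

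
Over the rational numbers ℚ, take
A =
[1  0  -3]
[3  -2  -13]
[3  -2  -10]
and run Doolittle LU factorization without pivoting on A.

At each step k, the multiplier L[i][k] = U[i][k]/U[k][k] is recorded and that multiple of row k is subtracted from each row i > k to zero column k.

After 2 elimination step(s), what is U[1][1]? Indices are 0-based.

Step 1: pivot at (0,0) is 1.
  row1 ← row1 − (3)·row0  ⇒  L[1][0]=3, U row1=(0, -2, -4)
  row2 ← row2 − (3)·row0  ⇒  L[2][0]=3, U row2=(0, -2, -1)
Step 2: pivot at (1,1) is -2.
  row2 ← row2 − (1)·row1  ⇒  L[2][1]=1, U row2=(0, 0, 3)

U[1][1] = -2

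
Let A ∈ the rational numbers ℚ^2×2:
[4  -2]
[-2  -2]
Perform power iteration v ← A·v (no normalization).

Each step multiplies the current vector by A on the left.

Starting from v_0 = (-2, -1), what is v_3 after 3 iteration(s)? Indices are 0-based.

v_3 = (-144, 72)

v_0 = (-2, -1).
v_1 = A·v_0 = (-6, 6).
v_2 = A·v_1 = (-36, 0).
v_3 = A·v_2 = (-144, 72).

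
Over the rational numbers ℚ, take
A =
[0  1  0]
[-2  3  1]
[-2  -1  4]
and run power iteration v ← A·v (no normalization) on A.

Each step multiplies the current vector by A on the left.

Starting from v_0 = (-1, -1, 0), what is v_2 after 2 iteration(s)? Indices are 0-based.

v_0 = (-1, -1, 0).
v_1 = A·v_0 = (-1, -1, 3).
v_2 = A·v_1 = (-1, 2, 15).

v_2 = (-1, 2, 15)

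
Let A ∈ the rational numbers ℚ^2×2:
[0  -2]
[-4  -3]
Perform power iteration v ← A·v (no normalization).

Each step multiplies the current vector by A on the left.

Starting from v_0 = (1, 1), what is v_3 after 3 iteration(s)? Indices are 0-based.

v_0 = (1, 1).
v_1 = A·v_0 = (-2, -7).
v_2 = A·v_1 = (14, 29).
v_3 = A·v_2 = (-58, -143).

v_3 = (-58, -143)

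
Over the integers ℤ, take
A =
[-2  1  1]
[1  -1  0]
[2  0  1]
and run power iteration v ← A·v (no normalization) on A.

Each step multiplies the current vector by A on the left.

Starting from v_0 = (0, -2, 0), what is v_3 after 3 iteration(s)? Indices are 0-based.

v_3 = (-20, 10, 8)

v_0 = (0, -2, 0).
v_1 = A·v_0 = (-2, 2, 0).
v_2 = A·v_1 = (6, -4, -4).
v_3 = A·v_2 = (-20, 10, 8).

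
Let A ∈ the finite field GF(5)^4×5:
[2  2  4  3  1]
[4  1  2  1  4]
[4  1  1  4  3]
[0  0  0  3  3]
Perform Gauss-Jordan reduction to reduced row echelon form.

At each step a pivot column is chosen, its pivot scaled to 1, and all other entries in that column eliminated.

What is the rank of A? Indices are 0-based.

[1] R0 /= 2  ⇒  (1, 1, 2, 4, 3)
     R1 -= 4·R0  ⇒  (0, 2, 4, 0, 2)
     R2 -= 4·R0  ⇒  (0, 2, 3, 3, 1)
[2] R1 /= 2  ⇒  (0, 1, 2, 0, 1)
     R0 -= 1·R1  ⇒  (1, 0, 0, 4, 2)
     R2 -= 2·R1  ⇒  (0, 0, 4, 3, 4)
[3] R2 /= 4  ⇒  (0, 0, 1, 2, 1)
     R1 -= 2·R2  ⇒  (0, 1, 0, 1, 4)
[4] R3 /= 3  ⇒  (0, 0, 0, 1, 1)
     R0 -= 4·R3  ⇒  (1, 0, 0, 0, 3)
     R1 -= 1·R3  ⇒  (0, 1, 0, 0, 3)
     R2 -= 2·R3  ⇒  (0, 0, 1, 0, 4)

rank = 4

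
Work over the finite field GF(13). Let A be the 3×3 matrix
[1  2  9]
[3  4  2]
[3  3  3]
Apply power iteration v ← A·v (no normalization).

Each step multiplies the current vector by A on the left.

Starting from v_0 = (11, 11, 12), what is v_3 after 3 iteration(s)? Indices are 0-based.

v_0 = (11, 11, 12).
v_1 = A·v_0 = (11, 10, 11).
v_2 = A·v_1 = (0, 4, 5).
v_3 = A·v_2 = (1, 0, 1).

v_3 = (1, 0, 1)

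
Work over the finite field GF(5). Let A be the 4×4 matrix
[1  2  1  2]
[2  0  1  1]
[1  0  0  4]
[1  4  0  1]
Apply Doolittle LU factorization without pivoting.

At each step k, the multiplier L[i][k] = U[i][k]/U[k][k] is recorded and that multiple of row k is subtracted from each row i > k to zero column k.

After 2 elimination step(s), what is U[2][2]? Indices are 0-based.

k=0: U[0][0]=1
  eliminate (1,0): mult=2, new row 1: (0, 1, 4, 2); set L[1][0]=2
  eliminate (2,0): mult=1, new row 2: (0, 3, 4, 2); set L[2][0]=1
  eliminate (3,0): mult=1, new row 3: (0, 2, 4, 4); set L[3][0]=1
k=1: U[1][1]=1
  eliminate (2,1): mult=3, new row 2: (0, 0, 2, 1); set L[2][1]=3
  eliminate (3,1): mult=2, new row 3: (0, 0, 1, 0); set L[3][1]=2

U[2][2] = 2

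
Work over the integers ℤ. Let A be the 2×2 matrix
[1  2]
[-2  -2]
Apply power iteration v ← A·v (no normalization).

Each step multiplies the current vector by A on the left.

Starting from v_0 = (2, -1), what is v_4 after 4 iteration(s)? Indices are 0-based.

v_0 = (2, -1).
v_1 = A·v_0 = (0, -2).
v_2 = A·v_1 = (-4, 4).
v_3 = A·v_2 = (4, 0).
v_4 = A·v_3 = (4, -8).

v_4 = (4, -8)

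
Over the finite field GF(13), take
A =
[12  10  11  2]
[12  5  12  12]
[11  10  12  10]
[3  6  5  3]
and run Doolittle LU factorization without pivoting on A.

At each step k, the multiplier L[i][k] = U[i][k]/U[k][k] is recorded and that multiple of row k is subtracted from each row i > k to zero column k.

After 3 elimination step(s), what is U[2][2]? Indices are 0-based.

U[2][2] = 1

k=0: U[0][0]=12
  eliminate (1,0): mult=1, new row 1: (0, 8, 1, 10); set L[1][0]=1
  eliminate (2,0): mult=2, new row 2: (0, 3, 3, 6); set L[2][0]=2
  eliminate (3,0): mult=10, new row 3: (0, 10, 12, 9); set L[3][0]=10
k=1: U[1][1]=8
  eliminate (2,1): mult=2, new row 2: (0, 0, 1, 12); set L[2][1]=2
  eliminate (3,1): mult=11, new row 3: (0, 0, 1, 3); set L[3][1]=11
k=2: U[2][2]=1
  eliminate (3,2): mult=1, new row 3: (0, 0, 0, 4); set L[3][2]=1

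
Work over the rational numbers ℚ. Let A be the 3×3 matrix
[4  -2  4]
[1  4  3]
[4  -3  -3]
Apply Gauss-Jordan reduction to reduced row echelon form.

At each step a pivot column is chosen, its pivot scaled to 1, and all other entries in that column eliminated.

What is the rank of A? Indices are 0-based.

pivot(0,0)=4: scale R0 → (1, -1/2, 1)
  clear (1,0): R1 −= (1)R0 → (0, 9/2, 2)
  clear (2,0): R2 −= (4)R0 → (0, -1, -7)
pivot(1,1)=9/2: scale R1 → (0, 1, 4/9)
  clear (0,1): R0 −= (-1/2)R1 → (1, 0, 11/9)
  clear (2,1): R2 −= (-1)R1 → (0, 0, -59/9)
pivot(2,2)=-59/9: scale R2 → (0, 0, 1)
  clear (0,2): R0 −= (11/9)R2 → (1, 0, 0)
  clear (1,2): R1 −= (4/9)R2 → (0, 1, 0)

rank = 3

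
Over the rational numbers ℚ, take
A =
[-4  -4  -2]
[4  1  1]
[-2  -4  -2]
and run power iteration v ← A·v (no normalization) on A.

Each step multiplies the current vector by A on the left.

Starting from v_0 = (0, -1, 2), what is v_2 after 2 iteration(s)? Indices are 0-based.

v_0 = (0, -1, 2).
v_1 = A·v_0 = (0, 1, 0).
v_2 = A·v_1 = (-4, 1, -4).

v_2 = (-4, 1, -4)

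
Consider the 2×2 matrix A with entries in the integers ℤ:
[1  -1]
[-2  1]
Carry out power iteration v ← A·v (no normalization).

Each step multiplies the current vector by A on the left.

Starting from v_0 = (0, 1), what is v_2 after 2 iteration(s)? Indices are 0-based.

v_2 = (-2, 3)

v_0 = (0, 1).
v_1 = A·v_0 = (-1, 1).
v_2 = A·v_1 = (-2, 3).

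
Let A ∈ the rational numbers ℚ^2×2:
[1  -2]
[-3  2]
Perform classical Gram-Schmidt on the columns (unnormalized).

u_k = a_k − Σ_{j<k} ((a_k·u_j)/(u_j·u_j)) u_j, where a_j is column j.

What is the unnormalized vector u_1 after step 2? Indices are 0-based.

u_1 = (-6/5, -2/5)

Step 1: u_0 = a_0 = (1, -3).
Step 2: u_1 = a_1 − (-4/5)·u_0 = (-6/5, -2/5).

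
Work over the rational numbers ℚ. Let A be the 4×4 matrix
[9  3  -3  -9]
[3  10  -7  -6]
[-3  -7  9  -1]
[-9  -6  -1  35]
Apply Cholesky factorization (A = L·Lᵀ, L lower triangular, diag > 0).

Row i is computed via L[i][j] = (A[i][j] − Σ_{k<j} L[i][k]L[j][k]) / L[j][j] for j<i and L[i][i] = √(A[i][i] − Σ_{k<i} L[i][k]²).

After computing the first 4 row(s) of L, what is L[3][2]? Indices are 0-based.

Step 1: L[0][0] = √(9) = 3.
  L[1][0] = (3) / L[0][0] = 1.
Step 2: L[1][1] = √(9) = 3.
  L[2][0] = (-3) / L[0][0] = -1.
  L[2][1] = (-6) / L[1][1] = -2.
Step 3: L[2][2] = √(4) = 2.
  L[3][0] = (-9) / L[0][0] = -3.
  L[3][1] = (-3) / L[1][1] = -1.
  L[3][2] = (-6) / L[2][2] = -3.
Step 4: L[3][3] = √(16) = 4.

L[3][2] = -3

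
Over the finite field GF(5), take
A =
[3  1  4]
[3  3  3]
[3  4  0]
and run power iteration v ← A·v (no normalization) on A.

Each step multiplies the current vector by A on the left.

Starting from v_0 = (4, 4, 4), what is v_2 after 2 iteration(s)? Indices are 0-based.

v_2 = (4, 3, 0)

v_0 = (4, 4, 4).
v_1 = A·v_0 = (2, 1, 3).
v_2 = A·v_1 = (4, 3, 0).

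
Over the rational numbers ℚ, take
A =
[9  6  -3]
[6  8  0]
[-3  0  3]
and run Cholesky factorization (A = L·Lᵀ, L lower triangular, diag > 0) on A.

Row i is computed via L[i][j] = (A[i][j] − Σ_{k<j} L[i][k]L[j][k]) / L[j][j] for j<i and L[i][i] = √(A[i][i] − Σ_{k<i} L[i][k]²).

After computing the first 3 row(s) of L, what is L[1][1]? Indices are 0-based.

L[1][1] = 2

Step 1: L[0][0] = √(9) = 3.
  L[1][0] = (6) / L[0][0] = 2.
Step 2: L[1][1] = √(4) = 2.
  L[2][0] = (-3) / L[0][0] = -1.
  L[2][1] = (2) / L[1][1] = 1.
Step 3: L[2][2] = √(1) = 1.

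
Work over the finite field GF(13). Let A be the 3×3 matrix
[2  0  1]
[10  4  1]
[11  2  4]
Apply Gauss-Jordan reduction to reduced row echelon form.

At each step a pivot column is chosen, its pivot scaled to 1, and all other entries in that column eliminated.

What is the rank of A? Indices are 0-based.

rank = 3

pivot(0,0)=2: scale R0 → (1, 0, 7)
  clear (1,0): R1 −= (10)R0 → (0, 4, 9)
  clear (2,0): R2 −= (11)R0 → (0, 2, 5)
pivot(1,1)=4: scale R1 → (0, 1, 12)
  clear (2,1): R2 −= (2)R1 → (0, 0, 7)
pivot(2,2)=7: scale R2 → (0, 0, 1)
  clear (0,2): R0 −= (7)R2 → (1, 0, 0)
  clear (1,2): R1 −= (12)R2 → (0, 1, 0)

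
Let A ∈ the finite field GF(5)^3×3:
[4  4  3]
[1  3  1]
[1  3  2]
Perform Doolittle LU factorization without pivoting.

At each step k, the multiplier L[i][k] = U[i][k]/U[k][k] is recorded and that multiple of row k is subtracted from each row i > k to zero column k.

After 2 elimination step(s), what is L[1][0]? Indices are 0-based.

L[1][0] = 4

k=0: U[0][0]=4
  eliminate (1,0): mult=4, new row 1: (0, 2, 4); set L[1][0]=4
  eliminate (2,0): mult=4, new row 2: (0, 2, 0); set L[2][0]=4
k=1: U[1][1]=2
  eliminate (2,1): mult=1, new row 2: (0, 0, 1); set L[2][1]=1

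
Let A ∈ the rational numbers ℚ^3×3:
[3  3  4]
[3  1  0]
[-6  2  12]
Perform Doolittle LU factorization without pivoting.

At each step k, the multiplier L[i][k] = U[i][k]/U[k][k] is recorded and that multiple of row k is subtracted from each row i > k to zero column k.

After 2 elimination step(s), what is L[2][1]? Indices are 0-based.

L[2][1] = -4

Step 1: pivot at (0,0) is 3.
  row1 ← row1 − (1)·row0  ⇒  L[1][0]=1, U row1=(0, -2, -4)
  row2 ← row2 − (-2)·row0  ⇒  L[2][0]=-2, U row2=(0, 8, 20)
Step 2: pivot at (1,1) is -2.
  row2 ← row2 − (-4)·row1  ⇒  L[2][1]=-4, U row2=(0, 0, 4)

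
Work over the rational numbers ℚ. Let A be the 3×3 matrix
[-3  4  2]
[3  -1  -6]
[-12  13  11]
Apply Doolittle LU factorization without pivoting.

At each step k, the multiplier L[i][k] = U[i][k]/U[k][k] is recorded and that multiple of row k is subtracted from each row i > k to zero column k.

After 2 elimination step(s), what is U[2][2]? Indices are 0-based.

U[2][2] = -1

Step 1: pivot at (0,0) is -3.
  row1 ← row1 − (-1)·row0  ⇒  L[1][0]=-1, U row1=(0, 3, -4)
  row2 ← row2 − (4)·row0  ⇒  L[2][0]=4, U row2=(0, -3, 3)
Step 2: pivot at (1,1) is 3.
  row2 ← row2 − (-1)·row1  ⇒  L[2][1]=-1, U row2=(0, 0, -1)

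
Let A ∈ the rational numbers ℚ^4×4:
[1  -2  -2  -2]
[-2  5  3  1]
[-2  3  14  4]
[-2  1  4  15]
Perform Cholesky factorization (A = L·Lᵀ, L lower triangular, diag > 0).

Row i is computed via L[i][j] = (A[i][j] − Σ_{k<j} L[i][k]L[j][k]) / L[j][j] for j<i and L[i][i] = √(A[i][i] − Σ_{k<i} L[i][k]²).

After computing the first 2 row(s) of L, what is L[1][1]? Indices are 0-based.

Step 1: L[0][0] = √(1) = 1.
  L[1][0] = (-2) / L[0][0] = -2.
Step 2: L[1][1] = √(1) = 1.

L[1][1] = 1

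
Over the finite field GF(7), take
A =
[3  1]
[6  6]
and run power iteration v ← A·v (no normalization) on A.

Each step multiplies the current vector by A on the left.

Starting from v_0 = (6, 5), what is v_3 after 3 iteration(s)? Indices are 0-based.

v_0 = (6, 5).
v_1 = A·v_0 = (2, 3).
v_2 = A·v_1 = (2, 2).
v_3 = A·v_2 = (1, 3).

v_3 = (1, 3)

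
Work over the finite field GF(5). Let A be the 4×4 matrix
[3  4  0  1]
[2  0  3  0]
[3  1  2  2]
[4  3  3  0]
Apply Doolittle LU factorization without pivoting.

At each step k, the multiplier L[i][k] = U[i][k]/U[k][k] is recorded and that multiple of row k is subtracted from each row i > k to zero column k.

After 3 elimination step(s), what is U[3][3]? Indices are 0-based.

[col 0] pivot 3
  R1 -= 4*R0 → (0, 4, 3, 1)  (L[1][0] := 4)
  R2 -= 1*R0 → (0, 2, 2, 1)  (L[2][0] := 1)
  R3 -= 3*R0 → (0, 1, 3, 2)  (L[3][0] := 3)
[col 1] pivot 4
  R2 -= 3*R1 → (0, 0, 3, 3)  (L[2][1] := 3)
  R3 -= 4*R1 → (0, 0, 1, 3)  (L[3][1] := 4)
[col 2] pivot 3
  R3 -= 2*R2 → (0, 0, 0, 2)  (L[3][2] := 2)

U[3][3] = 2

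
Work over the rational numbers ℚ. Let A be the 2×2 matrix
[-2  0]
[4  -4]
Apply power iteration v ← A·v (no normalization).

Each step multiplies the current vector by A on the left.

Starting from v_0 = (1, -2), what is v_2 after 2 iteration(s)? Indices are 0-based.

v_0 = (1, -2).
v_1 = A·v_0 = (-2, 12).
v_2 = A·v_1 = (4, -56).

v_2 = (4, -56)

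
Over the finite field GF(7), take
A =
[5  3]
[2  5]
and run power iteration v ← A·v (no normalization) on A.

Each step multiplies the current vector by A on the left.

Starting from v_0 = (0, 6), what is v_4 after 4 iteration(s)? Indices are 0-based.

v_4 = (2, 0)

v_0 = (0, 6).
v_1 = A·v_0 = (4, 2).
v_2 = A·v_1 = (5, 4).
v_3 = A·v_2 = (2, 2).
v_4 = A·v_3 = (2, 0).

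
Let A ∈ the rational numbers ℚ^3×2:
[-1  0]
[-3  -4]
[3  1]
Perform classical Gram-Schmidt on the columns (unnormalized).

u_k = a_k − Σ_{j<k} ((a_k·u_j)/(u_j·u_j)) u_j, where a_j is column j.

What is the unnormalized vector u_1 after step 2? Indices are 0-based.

u_1 = (15/19, -31/19, -26/19)

Step 1: u_0 = a_0 = (-1, -3, 3).
Step 2: u_1 = a_1 − (15/19)·u_0 = (15/19, -31/19, -26/19).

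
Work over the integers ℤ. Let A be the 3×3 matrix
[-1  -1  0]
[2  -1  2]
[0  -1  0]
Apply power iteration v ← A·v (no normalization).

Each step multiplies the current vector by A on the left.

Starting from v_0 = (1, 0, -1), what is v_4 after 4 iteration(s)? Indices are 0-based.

v_4 = (-5, 2, -4)

v_0 = (1, 0, -1).
v_1 = A·v_0 = (-1, 0, 0).
v_2 = A·v_1 = (1, -2, 0).
v_3 = A·v_2 = (1, 4, 2).
v_4 = A·v_3 = (-5, 2, -4).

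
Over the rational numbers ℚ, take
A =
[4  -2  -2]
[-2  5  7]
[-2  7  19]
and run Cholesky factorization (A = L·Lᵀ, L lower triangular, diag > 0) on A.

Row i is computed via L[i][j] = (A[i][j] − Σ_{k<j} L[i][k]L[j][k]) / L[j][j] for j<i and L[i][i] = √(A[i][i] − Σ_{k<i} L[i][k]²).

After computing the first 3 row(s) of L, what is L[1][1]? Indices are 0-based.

Step 1: L[0][0] = √(4) = 2.
  L[1][0] = (-2) / L[0][0] = -1.
Step 2: L[1][1] = √(4) = 2.
  L[2][0] = (-2) / L[0][0] = -1.
  L[2][1] = (6) / L[1][1] = 3.
Step 3: L[2][2] = √(9) = 3.

L[1][1] = 2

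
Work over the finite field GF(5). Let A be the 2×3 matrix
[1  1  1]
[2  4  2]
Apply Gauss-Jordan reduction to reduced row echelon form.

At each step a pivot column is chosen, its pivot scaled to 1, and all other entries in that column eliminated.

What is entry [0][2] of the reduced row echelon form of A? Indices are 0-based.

[1] R0 /= 1  ⇒  (1, 1, 1)
     R1 -= 2·R0  ⇒  (0, 2, 0)
[2] R1 /= 2  ⇒  (0, 1, 0)
     R0 -= 1·R1  ⇒  (1, 0, 1)

M[0][2] = 1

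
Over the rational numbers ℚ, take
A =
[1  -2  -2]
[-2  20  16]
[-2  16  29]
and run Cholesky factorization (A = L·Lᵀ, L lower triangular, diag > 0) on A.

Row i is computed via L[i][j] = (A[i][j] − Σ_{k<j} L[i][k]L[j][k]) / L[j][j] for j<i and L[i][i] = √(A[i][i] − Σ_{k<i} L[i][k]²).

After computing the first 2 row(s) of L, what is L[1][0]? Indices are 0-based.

Step 1: L[0][0] = √(1) = 1.
  L[1][0] = (-2) / L[0][0] = -2.
Step 2: L[1][1] = √(16) = 4.

L[1][0] = -2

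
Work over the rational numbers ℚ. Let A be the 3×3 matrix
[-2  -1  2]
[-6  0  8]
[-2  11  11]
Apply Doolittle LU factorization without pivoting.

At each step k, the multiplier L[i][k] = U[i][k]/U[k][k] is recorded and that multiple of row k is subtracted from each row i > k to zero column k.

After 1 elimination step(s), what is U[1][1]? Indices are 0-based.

U[1][1] = 3

Step 1: pivot at (0,0) is -2.
  row1 ← row1 − (3)·row0  ⇒  L[1][0]=3, U row1=(0, 3, 2)
  row2 ← row2 − (1)·row0  ⇒  L[2][0]=1, U row2=(0, 12, 9)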